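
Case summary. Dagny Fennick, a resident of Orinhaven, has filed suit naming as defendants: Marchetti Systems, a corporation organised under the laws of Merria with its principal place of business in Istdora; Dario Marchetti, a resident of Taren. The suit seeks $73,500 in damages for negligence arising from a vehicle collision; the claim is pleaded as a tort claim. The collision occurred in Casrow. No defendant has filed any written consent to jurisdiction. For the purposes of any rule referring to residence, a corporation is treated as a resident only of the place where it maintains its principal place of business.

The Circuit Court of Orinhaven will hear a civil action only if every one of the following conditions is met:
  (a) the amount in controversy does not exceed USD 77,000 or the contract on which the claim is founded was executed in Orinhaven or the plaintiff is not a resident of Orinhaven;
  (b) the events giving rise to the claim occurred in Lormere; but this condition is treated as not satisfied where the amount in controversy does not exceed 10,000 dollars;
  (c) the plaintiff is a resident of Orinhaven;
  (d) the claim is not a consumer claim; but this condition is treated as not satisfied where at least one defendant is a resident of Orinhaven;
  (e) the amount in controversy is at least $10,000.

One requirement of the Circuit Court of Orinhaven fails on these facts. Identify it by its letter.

(b)

The Circuit Court of Orinhaven:
  (a) The amount in controversy is 73,500 dollars, within the 77,000 dollars ceiling, so this disjunct is met. Condition met.
  (b) The operative events occurred in Casrow, not Lormere. Fails.
  (c) The plaintiff resides in Orinhaven. Met.
  (d) The claim is a tort claim, not a consumer claim. And the carve-out is inapplicable — no defendant resides in Orinhaven (they reside in Istdora, Taren). Condition met.
  (e) The amount in controversy is 73,500 dollars, which meets the $10,000 floor. Satisfied.
Only condition (b) fails.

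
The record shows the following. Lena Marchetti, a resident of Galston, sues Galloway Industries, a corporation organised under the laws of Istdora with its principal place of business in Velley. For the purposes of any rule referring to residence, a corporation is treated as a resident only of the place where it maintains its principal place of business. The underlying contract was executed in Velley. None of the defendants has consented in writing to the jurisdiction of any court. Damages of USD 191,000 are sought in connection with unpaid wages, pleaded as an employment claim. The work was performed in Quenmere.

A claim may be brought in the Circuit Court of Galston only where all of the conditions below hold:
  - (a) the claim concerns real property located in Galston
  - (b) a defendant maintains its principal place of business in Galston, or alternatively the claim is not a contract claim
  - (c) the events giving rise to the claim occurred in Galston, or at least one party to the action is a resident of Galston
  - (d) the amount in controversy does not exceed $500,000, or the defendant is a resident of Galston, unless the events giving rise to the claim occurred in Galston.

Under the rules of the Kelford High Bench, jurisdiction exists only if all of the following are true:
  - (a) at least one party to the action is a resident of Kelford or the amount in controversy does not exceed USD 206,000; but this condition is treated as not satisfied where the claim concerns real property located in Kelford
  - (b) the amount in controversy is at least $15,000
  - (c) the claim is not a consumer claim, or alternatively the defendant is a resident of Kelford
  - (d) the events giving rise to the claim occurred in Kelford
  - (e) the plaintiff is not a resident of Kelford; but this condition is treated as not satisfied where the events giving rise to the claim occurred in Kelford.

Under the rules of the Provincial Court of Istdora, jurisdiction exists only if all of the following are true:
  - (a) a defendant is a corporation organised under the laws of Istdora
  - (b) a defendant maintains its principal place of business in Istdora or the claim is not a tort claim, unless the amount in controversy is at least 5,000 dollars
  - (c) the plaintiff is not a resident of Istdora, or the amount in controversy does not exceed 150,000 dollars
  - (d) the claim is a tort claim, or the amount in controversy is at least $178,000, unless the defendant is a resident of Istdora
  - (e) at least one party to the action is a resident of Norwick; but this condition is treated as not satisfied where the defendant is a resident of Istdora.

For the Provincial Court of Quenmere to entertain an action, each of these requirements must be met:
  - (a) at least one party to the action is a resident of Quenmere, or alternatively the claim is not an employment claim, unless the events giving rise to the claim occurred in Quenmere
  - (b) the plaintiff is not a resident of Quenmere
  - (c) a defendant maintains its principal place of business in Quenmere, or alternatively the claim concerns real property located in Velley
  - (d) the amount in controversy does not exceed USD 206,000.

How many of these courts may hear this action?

0

The Circuit Court of Galston:
  (a) The claim does not concern real property. Fails.
  (b) The claim is an employment claim, not a contract claim — that alternative is enough. Condition met.
  (c) Lena Marchetti resides in Galston — that alternative is enough. Satisfied.
  (d) The amount in controversy is USD 191,000, within the $500,000 ceiling, so this disjunct is met. Condition met.
  → Not every requirement is met — no jurisdiction.
The Kelford High Bench:
  (a) The amount in controversy is $191,000, within the 206,000 dollars ceiling, so this disjunct is met. And the carve-out is inapplicable — the claim does not concern real property. Condition met.
  (b) The amount in controversy is $191,000, which meets the 15,000 dollars floor. Satisfied.
  (c) The claim is an employment claim, not a consumer claim, so this disjunct is met. Met.
  (d) The operative events occurred in Quenmere, not Kelford. Not met.
  (e) The plaintiff resides in Galston, which is not Kelford. The carve-out does not apply: the operative events occurred in Quenmere, not Kelford. Met.
  → The court lacks jurisdiction.
The Provincial Court of Istdora:
  (a) Galloway Industries is organised under the laws of Istdora. Met.
  (b) The claim is an employment claim, not a tort claim — that alternative is enough. Met.
  (c) The plaintiff resides in Galston, which is not Istdora, so this disjunct is met. Satisfied.
  (d) The amount in controversy is USD 191,000, which meets the 178,000 dollars floor — that alternative is enough. Satisfied.
  (e) No party resides in Norwick. Condition not met.
  → Not every requirement is met — no jurisdiction.
The Provincial Court of Quenmere:
  (a) No party resides in Quenmere; the claim is an employment claim — no alternative holds. However, the operative events occurred in Quenmere, so the 'unless' proviso supplies this condition. Condition met.
  (b) The plaintiff resides in Galston, which is not Quenmere. Satisfied.
  (c) The corporate defendant(s) have their principal place of business in Velley, not Quenmere; the claim does not concern real property — every alternative fails. Condition not met.
  (d) The amount in controversy is $191,000, within the USD 206,000 ceiling. Met.
  → At least one condition fails; no jurisdiction.
No court satisfies all of its conditions.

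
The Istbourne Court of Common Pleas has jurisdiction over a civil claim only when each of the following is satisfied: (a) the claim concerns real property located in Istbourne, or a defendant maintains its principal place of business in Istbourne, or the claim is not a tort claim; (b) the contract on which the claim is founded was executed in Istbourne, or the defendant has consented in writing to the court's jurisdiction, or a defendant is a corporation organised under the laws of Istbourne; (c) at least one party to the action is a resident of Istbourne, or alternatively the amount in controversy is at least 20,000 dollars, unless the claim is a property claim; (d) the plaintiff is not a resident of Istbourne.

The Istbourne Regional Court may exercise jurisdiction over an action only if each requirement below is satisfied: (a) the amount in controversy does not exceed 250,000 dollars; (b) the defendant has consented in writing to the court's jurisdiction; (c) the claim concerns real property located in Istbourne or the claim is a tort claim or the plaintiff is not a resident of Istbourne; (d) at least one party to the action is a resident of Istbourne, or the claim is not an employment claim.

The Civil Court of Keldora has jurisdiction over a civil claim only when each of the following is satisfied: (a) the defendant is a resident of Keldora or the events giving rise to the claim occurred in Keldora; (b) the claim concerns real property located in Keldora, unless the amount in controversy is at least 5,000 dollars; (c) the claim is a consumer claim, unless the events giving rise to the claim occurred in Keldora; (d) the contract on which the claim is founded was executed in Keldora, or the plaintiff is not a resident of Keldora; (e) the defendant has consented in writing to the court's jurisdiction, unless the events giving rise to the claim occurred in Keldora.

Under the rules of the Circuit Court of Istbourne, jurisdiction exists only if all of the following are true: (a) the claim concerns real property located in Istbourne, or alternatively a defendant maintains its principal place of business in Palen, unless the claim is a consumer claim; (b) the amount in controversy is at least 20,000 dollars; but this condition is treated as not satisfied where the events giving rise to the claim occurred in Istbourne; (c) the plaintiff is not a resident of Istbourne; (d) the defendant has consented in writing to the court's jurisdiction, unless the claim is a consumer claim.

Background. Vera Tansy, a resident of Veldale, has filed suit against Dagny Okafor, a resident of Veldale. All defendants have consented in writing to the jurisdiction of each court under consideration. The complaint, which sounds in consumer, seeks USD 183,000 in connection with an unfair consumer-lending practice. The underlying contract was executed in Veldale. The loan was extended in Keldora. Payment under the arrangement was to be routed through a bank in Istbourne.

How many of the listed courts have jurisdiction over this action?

4

The Istbourne Court of Common Pleas:
  (a) The claim is a consumer claim, not a tort claim, so one alternative holds. Met.
  (b) Every defendant has filed written consent, which satisfies one of the alternatives. Met.
  (c) The amount in controversy is 183,000 dollars, which meets the $20,000 floor, which satisfies one of the alternatives. Satisfied.
  (d) The plaintiff resides in Veldale, which is not Istbourne. Met.
  → All conditions met; jurisdiction exists.
The Istbourne Regional Court:
  (a) The amount in controversy is $183,000, within the 250,000 dollars ceiling. Met.
  (b) Every defendant has filed written consent. Condition met.
  (c) The plaintiff resides in Veldale, which is not Istbourne, so this disjunct is met. Met.
  (d) The claim is a consumer claim, not an employment claim, so this disjunct is met. Satisfied.
  → Jurisdiction lies.
The Civil Court of Keldora:
  (a) The operative events occurred in Keldora — that alternative is enough. Satisfied.
  (b) The claim does not concern real property. The proviso rescues it, though: the amount in controversy is USD 183,000, which meets the 5,000 dollars floor. Satisfied.
  (c) The claim is a consumer claim. Satisfied.
  (d) The plaintiff resides in Veldale, which is not Keldora, so this disjunct is met. Condition met.
  (e) Every defendant has filed written consent. Satisfied.
  → All conditions met; jurisdiction exists.
The Circuit Court of Istbourne:
  (a) The claim does not concern real property; no defendant is a corporation — every alternative fails. But the claim is a consumer claim, and the 'unless' clause therefore excuses the requirement. Condition met.
  (b) The amount in controversy is 183,000 dollars, which meets the $20,000 floor. The carve-out does not apply: the operative events occurred in Keldora, not Istbourne. Satisfied.
  (c) The plaintiff resides in Veldale, which is not Istbourne. Satisfied.
  (d) Every defendant has filed written consent. Satisfied.
  → The court has jurisdiction.
Courts with jurisdiction: the Istbourne Court of Common Pleas, the Istbourne Regional Court, the Civil Court of Keldora, the Circuit Court of Istbourne — 4 in total.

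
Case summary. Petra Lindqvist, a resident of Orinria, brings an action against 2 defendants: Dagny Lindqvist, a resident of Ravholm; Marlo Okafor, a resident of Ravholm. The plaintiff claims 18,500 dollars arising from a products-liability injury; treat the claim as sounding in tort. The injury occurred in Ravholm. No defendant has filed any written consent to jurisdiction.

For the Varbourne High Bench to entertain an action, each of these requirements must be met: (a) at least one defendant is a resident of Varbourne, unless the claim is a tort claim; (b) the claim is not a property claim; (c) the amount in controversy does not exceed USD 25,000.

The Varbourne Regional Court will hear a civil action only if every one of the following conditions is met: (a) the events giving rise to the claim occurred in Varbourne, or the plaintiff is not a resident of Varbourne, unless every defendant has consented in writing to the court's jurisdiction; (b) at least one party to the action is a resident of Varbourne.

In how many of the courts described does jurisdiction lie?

1

The Varbourne High Bench:
  (a) No defendant resides in Varbourne (they reside in Ravholm, Ravholm). But the claim is a tort claim, and the 'unless' clause therefore excuses the requirement. Met.
  (b) The claim is a tort claim, not a property claim. Met.
  (c) The amount in controversy is USD 18,500, within the USD 25,000 ceiling. Satisfied.
  → All conditions met; jurisdiction exists.
The Varbourne Regional Court:
  (a) The plaintiff resides in Orinria, which is not Varbourne — that alternative is enough. Condition met.
  (b) No party resides in Varbourne. Fails.
  → No jurisdiction.
Courts with jurisdiction: the Varbourne High Bench — 1 in total.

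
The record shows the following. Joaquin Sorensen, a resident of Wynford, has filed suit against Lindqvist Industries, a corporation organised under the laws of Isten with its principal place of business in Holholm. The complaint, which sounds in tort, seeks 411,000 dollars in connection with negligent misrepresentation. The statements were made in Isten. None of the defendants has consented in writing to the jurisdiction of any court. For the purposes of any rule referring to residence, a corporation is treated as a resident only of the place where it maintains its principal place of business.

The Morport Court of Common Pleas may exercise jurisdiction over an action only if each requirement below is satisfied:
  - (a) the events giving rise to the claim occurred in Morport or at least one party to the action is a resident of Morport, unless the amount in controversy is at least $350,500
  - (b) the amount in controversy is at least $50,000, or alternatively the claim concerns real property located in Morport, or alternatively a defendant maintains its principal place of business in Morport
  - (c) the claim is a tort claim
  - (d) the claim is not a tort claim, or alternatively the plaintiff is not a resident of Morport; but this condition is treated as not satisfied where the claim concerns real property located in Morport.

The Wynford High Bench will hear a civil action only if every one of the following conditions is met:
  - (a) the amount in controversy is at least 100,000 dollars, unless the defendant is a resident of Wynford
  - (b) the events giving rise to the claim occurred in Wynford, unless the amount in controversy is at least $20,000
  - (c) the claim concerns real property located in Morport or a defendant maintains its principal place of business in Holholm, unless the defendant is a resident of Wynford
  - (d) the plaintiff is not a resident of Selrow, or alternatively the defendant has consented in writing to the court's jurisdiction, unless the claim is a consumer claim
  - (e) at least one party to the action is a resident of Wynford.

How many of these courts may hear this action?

The Morport Court of Common Pleas:
  (a) The operative events occurred in Isten, not Morport; no party resides in Morport — no alternative holds. However, the amount in controversy is 411,000 dollars, which meets the $350,500 floor, so the 'unless' proviso supplies this condition. Satisfied.
  (b) The amount in controversy is USD 411,000, which meets the USD 50,000 floor — that alternative is enough. Satisfied.
  (c) The claim is a tort claim. Condition met.
  (d) The plaintiff resides in Wynford, which is not Morport, so one alternative holds. The carve-out does not apply: the claim does not concern real property. Condition met.
  → Every requirement is satisfied — jurisdiction.
The Wynford High Bench:
  (a) The amount in controversy is 411,000 dollars, which meets the 100,000 dollars floor. Met.
  (b) The operative events occurred in Isten, not Wynford. The proviso rescues it, though: the amount in controversy is $411,000, which meets the USD 20,000 floor. Met.
  (c) Lindqvist Industries has its principal place of business in Holholm, so one alternative holds. Condition met.
  (d) The plaintiff resides in Wynford, which is not Selrow, so this disjunct is met. Condition met.
  (e) Joaquin Sorensen resides in Wynford. Satisfied.
  → Jurisdiction lies.
Courts with jurisdiction: the Morport Court of Common Pleas, the Wynford High Bench — 2 in total.

2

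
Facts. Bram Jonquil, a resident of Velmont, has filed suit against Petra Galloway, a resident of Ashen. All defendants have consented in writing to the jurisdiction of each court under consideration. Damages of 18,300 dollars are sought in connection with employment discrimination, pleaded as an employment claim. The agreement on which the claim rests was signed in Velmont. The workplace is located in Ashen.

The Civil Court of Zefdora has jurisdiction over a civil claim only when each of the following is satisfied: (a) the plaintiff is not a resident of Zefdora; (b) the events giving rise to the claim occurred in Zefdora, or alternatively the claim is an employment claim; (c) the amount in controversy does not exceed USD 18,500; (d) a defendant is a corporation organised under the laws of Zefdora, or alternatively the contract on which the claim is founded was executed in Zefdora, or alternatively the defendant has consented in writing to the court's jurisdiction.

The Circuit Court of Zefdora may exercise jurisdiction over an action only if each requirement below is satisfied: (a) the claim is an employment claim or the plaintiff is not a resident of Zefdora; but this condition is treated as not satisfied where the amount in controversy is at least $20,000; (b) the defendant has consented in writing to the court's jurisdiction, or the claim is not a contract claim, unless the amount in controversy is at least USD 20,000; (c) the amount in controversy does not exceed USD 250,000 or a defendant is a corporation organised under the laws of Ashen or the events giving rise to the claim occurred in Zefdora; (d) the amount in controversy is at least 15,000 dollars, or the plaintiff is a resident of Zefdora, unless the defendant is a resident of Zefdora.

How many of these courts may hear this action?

The Civil Court of Zefdora:
  (a) The plaintiff resides in Velmont, which is not Zefdora. Satisfied.
  (b) The claim is an employment claim — that alternative is enough. Met.
  (c) The amount in controversy is $18,300, within the 18,500 dollars ceiling. Met.
  (d) Every defendant has filed written consent, so one alternative holds. Satisfied.
  → All conditions met; jurisdiction exists.
The Circuit Court of Zefdora:
  (a) The claim is an employment claim, so one alternative holds. The exception is not triggered, since the amount in controversy is 18,300 dollars, below the USD 20,000 floor. Condition met.
  (b) Every defendant has filed written consent, so this disjunct is met. Satisfied.
  (c) The amount in controversy is USD 18,300, within the USD 250,000 ceiling, which satisfies one of the alternatives. Satisfied.
  (d) The amount in controversy is $18,300, which meets the 15,000 dollars floor — that alternative is enough. Condition met.
  → The court has jurisdiction.
Courts with jurisdiction: the Civil Court of Zefdora, the Circuit Court of Zefdora — 2 in total.

2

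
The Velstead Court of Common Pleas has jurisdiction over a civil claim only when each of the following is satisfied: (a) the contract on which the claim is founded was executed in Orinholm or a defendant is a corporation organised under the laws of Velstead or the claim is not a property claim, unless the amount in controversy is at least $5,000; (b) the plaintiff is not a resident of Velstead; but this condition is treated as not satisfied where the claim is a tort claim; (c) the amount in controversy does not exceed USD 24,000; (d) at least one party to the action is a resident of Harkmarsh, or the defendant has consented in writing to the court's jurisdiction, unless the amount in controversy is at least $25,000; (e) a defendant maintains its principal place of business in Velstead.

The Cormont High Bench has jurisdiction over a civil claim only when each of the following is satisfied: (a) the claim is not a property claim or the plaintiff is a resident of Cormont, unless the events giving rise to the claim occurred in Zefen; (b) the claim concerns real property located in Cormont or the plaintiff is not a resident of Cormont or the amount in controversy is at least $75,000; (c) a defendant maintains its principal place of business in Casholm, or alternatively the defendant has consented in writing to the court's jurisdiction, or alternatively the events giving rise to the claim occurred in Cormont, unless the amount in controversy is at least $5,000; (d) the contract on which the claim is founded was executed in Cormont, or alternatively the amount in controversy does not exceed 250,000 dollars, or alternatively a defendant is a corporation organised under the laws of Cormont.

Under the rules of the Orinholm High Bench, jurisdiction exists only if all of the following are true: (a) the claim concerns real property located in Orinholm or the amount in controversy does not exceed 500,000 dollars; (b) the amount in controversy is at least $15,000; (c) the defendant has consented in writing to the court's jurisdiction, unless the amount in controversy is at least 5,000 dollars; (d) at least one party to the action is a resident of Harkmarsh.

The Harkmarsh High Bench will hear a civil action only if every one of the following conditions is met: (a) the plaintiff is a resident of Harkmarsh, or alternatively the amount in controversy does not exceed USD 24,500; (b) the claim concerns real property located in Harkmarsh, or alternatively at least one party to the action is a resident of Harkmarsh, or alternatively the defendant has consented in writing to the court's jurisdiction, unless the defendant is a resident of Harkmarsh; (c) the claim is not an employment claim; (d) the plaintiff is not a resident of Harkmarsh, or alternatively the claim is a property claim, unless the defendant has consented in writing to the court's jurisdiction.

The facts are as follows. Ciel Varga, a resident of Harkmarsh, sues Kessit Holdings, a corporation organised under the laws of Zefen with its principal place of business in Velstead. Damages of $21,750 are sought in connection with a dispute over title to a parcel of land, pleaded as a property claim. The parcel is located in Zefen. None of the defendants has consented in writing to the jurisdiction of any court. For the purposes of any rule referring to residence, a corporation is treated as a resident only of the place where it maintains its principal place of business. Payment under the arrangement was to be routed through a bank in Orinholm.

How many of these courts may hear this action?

4

The Velstead Court of Common Pleas:
  (a) No contract (and hence no place of execution) is alleged; the corporate defendant(s) are organised in Zefen, not Velstead; the claim is a property claim — no alternative holds. The proviso rescues it, though: the amount in controversy is $21,750, which meets the $5,000 floor. Condition met.
  (b) The plaintiff resides in Harkmarsh, which is not Velstead. The exception is not triggered, since the claim is a property claim, not a tort claim. Satisfied.
  (c) The amount in controversy is 21,750 dollars, within the USD 24,000 ceiling. Condition met.
  (d) Ciel Varga resides in Harkmarsh — that alternative is enough. Satisfied.
  (e) Kessit Holdings has its principal place of business in Velstead. Satisfied.
  → Every requirement is satisfied — jurisdiction.
The Cormont High Bench:
  (a) The claim is a property claim; the plaintiff resides in Harkmarsh, not Cormont — every alternative fails. But the operative events occurred in Zefen, and the 'unless' clause therefore excuses the requirement. Met.
  (b) The plaintiff resides in Harkmarsh, which is not Cormont, so one alternative holds. Condition met.
  (c) The corporate defendant(s) have their principal place of business in Velstead, not Casholm; no such written consent has been filed; the operative events occurred in Zefen, not Cormont — no alternative holds. The proviso rescues it, though: the amount in controversy is $21,750, which meets the 5,000 dollars floor. Met.
  (d) The amount in controversy is USD 21,750, within the $250,000 ceiling, so one alternative holds. Met.
  → The court has jurisdiction.
The Orinholm High Bench:
  (a) The amount in controversy is $21,750, within the USD 500,000 ceiling, so one alternative holds. Met.
  (b) The amount in controversy is $21,750, which meets the $15,000 floor. Met.
  (c) No such written consent has been filed. But the amount in controversy is USD 21,750, which meets the $5,000 floor, and the 'unless' clause therefore excuses the requirement. Satisfied.
  (d) Ciel Varga resides in Harkmarsh. Met.
  → The court has jurisdiction.
The Harkmarsh High Bench:
  (a) The plaintiff resides in Harkmarsh — that alternative is enough. Condition met.
  (b) Ciel Varga resides in Harkmarsh — that alternative is enough. Satisfied.
  (c) The claim is a property claim, not an employment claim. Satisfied.
  (d) The claim is a property claim, so one alternative holds. Satisfied.
  → All conditions met; jurisdiction exists.
Courts with jurisdiction: the Velstead Court of Common Pleas, the Cormont High Bench, the Orinholm High Bench, the Harkmarsh High Bench — 4 in total.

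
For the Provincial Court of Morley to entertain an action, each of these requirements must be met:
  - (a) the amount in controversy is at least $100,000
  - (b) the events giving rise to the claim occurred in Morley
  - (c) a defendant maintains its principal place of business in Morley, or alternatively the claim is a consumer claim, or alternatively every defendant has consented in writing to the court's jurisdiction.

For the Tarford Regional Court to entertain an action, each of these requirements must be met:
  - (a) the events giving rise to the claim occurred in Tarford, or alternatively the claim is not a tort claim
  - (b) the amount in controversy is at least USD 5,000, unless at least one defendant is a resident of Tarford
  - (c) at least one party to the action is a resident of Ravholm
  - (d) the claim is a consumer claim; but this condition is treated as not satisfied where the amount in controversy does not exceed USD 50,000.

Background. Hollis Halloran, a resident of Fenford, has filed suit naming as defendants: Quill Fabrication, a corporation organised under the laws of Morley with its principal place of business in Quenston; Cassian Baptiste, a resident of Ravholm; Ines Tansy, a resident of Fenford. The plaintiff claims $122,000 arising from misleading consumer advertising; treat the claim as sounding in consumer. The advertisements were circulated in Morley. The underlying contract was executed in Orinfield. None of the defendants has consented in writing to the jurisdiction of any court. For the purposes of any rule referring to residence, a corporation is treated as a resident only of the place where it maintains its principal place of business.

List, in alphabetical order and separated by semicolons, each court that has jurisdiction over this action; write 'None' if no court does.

the Provincial Court of Morley; the Tarford Regional Court

The Provincial Court of Morley:
  (a) The amount in controversy is $122,000, which meets the 100,000 dollars floor. Condition met.
  (b) The operative events occurred in Morley. Met.
  (c) The claim is a consumer claim, so this disjunct is met. Condition met.
  → All conditions met; jurisdiction exists.
The Tarford Regional Court:
  (a) The claim is a consumer claim, not a tort claim, which satisfies one of the alternatives. Met.
  (b) The amount in controversy is $122,000, which meets the $5,000 floor. Met.
  (c) Cassian Baptiste resides in Ravholm. Condition met.
  (d) The claim is a consumer claim. And the carve-out is inapplicable — the amount in controversy is 122,000 dollars, above the 50,000 dollars ceiling. Satisfied.
  → All conditions met; jurisdiction exists.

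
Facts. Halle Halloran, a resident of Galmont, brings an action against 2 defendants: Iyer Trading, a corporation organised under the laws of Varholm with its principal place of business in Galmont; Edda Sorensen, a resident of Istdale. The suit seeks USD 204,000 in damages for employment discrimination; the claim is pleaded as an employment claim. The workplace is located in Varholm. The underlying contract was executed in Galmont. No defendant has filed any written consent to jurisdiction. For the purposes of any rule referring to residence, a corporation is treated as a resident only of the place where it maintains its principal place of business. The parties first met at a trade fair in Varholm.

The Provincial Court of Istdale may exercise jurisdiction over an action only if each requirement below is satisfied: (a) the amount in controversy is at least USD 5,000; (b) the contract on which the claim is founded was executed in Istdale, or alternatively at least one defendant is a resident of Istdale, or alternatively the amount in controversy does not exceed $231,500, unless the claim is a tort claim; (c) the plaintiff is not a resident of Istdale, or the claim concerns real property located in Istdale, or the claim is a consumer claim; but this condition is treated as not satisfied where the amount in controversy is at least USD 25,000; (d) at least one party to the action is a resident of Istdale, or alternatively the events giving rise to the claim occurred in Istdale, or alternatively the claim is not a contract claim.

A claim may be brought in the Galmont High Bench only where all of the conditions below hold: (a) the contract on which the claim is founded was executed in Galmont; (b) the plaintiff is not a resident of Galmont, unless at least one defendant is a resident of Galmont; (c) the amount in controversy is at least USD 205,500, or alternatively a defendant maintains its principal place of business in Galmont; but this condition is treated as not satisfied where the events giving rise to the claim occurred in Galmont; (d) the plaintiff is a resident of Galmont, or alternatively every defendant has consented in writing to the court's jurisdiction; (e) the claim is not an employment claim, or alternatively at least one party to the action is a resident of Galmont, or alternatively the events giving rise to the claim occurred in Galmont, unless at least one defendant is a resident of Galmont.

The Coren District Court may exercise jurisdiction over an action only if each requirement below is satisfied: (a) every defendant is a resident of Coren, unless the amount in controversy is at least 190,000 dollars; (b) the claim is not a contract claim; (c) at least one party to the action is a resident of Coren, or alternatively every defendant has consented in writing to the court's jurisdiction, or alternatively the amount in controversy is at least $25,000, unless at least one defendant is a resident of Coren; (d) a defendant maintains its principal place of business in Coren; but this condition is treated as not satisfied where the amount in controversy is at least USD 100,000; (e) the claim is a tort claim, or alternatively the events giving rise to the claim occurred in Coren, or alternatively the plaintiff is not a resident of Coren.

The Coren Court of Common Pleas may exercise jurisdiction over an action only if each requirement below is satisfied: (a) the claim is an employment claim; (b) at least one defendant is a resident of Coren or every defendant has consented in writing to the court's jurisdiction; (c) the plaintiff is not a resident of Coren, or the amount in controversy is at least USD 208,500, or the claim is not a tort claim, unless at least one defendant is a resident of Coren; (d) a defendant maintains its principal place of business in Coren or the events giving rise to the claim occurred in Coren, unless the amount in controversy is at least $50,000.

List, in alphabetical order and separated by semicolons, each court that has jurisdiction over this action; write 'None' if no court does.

the Galmont High Bench

The Provincial Court of Istdale:
  (a) The amount in controversy is 204,000 dollars, which meets the 5,000 dollars floor. Met.
  (b) Edda Sorensen resides in Istdale, so this disjunct is met. Satisfied.
  (c) The plaintiff resides in Galmont, which is not Istdale, so this disjunct is met. However, the amount in controversy is $204,000, which meets the USD 25,000 floor, which falls within the stated exception and so defeats the condition. Not satisfied.
  (d) Edda Sorensen resides in Istdale — that alternative is enough. Condition met.
  → The court lacks jurisdiction.
The Galmont High Bench:
  (a) The contract was executed in Galmont. Condition met.
  (b) The plaintiff resides in Galmont. The proviso rescues it, though: Iyer Trading resides in Galmont. Satisfied.
  (c) Iyer Trading has its principal place of business in Galmont — that alternative is enough. The exception is not triggered, since the operative events occurred in Varholm, not Galmont. Satisfied.
  (d) The plaintiff resides in Galmont, so one alternative holds. Met.
  (e) Halle Halloran resides in Galmont, which satisfies one of the alternatives. Met.
  → All conditions met; jurisdiction exists.
The Coren District Court:
  (a) The defendants reside as follows — Iyer Trading in Galmont, Edda Sorensen in Istdale — not all in Coren. The proviso rescues it, though: the amount in controversy is $204,000, which meets the $190,000 floor. Condition met.
  (b) The claim is an employment claim, not a contract claim. Met.
  (c) The amount in controversy is $204,000, which meets the 25,000 dollars floor, which satisfies one of the alternatives. Condition met.
  (d) The corporate defendant(s) have their principal place of business in Galmont, not Coren. Not met.
  (e) The plaintiff resides in Galmont, which is not Coren, so one alternative holds. Satisfied.
  → At least one condition fails; no jurisdiction.
The Coren Court of Common Pleas:
  (a) The claim is an employment claim. Condition met.
  (b) No defendant resides in Coren (they reside in Galmont, Istdale); no such written consent has been filed — none of the alternatives is met. Not satisfied.
  (c) The plaintiff resides in Galmont, which is not Coren, so one alternative holds. Met.
  (d) The corporate defendant(s) have their principal place of business in Galmont, not Coren; the operative events occurred in Varholm, not Coren — none of the alternatives is met. However, the amount in controversy is 204,000 dollars, which meets the 50,000 dollars floor, so the 'unless' proviso supplies this condition. Condition met.
  → Not every requirement is met — no jurisdiction.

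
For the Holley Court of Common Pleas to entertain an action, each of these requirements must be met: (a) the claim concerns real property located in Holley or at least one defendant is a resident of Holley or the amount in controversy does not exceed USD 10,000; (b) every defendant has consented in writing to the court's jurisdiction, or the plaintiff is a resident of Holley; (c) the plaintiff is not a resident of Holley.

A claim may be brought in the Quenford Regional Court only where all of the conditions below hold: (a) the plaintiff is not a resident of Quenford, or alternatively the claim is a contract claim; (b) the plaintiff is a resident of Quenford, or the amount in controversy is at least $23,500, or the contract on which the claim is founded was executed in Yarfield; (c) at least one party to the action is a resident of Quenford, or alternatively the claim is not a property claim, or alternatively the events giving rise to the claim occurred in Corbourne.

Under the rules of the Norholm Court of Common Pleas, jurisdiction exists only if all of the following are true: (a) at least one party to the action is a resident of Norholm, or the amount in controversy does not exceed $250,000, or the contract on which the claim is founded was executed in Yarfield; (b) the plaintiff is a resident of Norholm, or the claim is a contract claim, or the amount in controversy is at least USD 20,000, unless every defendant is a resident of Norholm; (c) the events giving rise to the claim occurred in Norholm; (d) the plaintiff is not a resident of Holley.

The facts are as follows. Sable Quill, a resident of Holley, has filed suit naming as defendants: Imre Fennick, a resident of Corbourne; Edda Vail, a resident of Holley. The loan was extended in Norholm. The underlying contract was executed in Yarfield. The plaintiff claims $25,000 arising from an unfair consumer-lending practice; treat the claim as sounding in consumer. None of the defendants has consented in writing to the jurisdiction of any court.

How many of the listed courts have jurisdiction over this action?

1

The Holley Court of Common Pleas:
  (a) Edda Vail resides in Holley, so one alternative holds. Satisfied.
  (b) The plaintiff resides in Holley, so this disjunct is met. Condition met.
  (c) The plaintiff resides in Holley. Fails.
  → No jurisdiction.
The Quenford Regional Court:
  (a) The plaintiff resides in Holley, which is not Quenford, which satisfies one of the alternatives. Condition met.
  (b) The amount in controversy is 25,000 dollars, which meets the 23,500 dollars floor, so one alternative holds. Satisfied.
  (c) The claim is a consumer claim, not a property claim, so this disjunct is met. Satisfied.
  → All conditions met; jurisdiction exists.
The Norholm Court of Common Pleas:
  (a) The amount in controversy is 25,000 dollars, within the USD 250,000 ceiling — that alternative is enough. Condition met.
  (b) The amount in controversy is USD 25,000, which meets the USD 20,000 floor — that alternative is enough. Satisfied.
  (c) The operative events occurred in Norholm. Met.
  (d) The plaintiff resides in Holley. Not satisfied.
  → The court lacks jurisdiction.
Courts with jurisdiction: the Quenford Regional Court — 1 in total.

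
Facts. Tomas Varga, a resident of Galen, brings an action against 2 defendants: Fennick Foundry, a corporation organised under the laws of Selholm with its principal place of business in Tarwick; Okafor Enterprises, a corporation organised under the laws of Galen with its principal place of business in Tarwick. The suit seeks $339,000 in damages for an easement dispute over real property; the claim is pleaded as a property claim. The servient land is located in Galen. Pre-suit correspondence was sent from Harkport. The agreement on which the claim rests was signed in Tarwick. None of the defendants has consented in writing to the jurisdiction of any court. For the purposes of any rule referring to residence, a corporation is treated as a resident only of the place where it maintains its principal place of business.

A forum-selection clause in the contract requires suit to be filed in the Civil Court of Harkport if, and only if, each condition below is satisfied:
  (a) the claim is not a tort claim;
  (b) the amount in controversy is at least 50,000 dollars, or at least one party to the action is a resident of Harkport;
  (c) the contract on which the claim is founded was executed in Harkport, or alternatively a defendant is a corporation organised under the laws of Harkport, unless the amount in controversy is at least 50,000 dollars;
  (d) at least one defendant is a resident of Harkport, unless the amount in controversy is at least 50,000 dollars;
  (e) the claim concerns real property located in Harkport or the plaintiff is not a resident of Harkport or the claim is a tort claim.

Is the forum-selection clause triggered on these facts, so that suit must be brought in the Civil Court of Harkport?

The Civil Court of Harkport:
  (a) The claim is a property claim, not a tort claim. Satisfied.
  (b) The amount in controversy is $339,000, which meets the $50,000 floor, which satisfies one of the alternatives. Met.
  (c) The contract was executed in Tarwick, not Harkport; the corporate defendant(s) are organised in Galen, Selholm, not Harkport — no alternative holds. The proviso rescues it, though: the amount in controversy is $339,000, which meets the $50,000 floor. Satisfied.
  (d) No defendant resides in Harkport (they reside in Tarwick, Tarwick). However, the amount in controversy is 339,000 dollars, which meets the 50,000 dollars floor, so the 'unless' proviso supplies this condition. Condition met.
  (e) The plaintiff resides in Galen, which is not Harkport, so this disjunct is met. Met.
  → The clause applies.

Yes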